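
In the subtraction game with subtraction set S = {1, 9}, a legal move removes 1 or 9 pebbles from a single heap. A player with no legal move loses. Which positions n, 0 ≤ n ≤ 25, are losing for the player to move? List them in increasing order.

0, 2, 4, 6, 8, 10, 12, 14, 16, 18, 20, 22, 24

G(0) = 0
G(1) = mex{0} = 1
G(2) = mex{1} = 0
G(3) = mex{0} = 1
G(4) = mex{1} = 0
G(5) = mex{0} = 1
G(6) = mex{1} = 0
G(7) = mex{0} = 1
G(8) = mex{1} = 0
G(9) = mex{0,0} = 1
G(10) = mex{1,1} = 0
G(11) = mex{0,0} = 1
G(12) = mex{1,1} = 0
G(13) = mex{0,0} = 1
G(14) = mex{1,1} = 0
G(15) = mex{0,0} = 1
G(16) = mex{1,1} = 0
G(17) = mex{0,0} = 1
G(18) = mex{1,1} = 0
G(19) = mex{0,0} = 1
G(20) = mex{1,1} = 0
G(21) = mex{0,0} = 1
G(22) = mex{1,1} = 0
G(23) = mex{0,0} = 1
G(24) = mex{1,1} = 0
G(25) = mex{0,0} = 1
P-positions are exactly the n with G(n) = 0.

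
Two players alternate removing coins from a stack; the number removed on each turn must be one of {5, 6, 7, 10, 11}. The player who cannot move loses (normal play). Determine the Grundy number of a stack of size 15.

G(0) = 0
G(1) = mex{} = 0
G(2) = mex{} = 0
G(3) = mex{} = 0
G(4) = mex{} = 0
G(5) = mex{0} = 1
G(6) = mex{0,0} = 1
G(7) = mex{0,0,0} = 1
G(8) = mex{0,0,0} = 1
G(9) = mex{0,0,0} = 1
G(10) = mex{1,0,0,0} = 2
G(11) = mex{1,1,0,0,0} = 2
G(12) = mex{1,1,1,0,0} = 2
G(13) = mex{1,1,1,0,0} = 2
G(14) = mex{1,1,1,0,0} = 2
G(15) = mex{2,1,1,1,0} = 3

3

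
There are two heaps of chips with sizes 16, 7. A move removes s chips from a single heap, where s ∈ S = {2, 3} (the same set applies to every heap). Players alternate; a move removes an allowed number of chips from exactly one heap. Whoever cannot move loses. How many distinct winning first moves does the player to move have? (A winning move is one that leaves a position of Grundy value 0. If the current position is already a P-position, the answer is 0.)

2

All heaps use S = {2, 3}:
G(0) = 0
G(1) = mex{} = 0
G(2) = mex{0} = 1
G(3) = mex{0,0} = 1
G(4) = mex{1,0} = 2
G(5) = mex{1,1} = 0
G(6) = mex{2,1} = 0
G(7) = mex{0,2} = 1
G(8) = mex{0,0} = 1
G(9) = mex{1,0} = 2
G(10) = mex{1,1} = 0
G(11) = mex{2,1} = 0
G(12) = mex{0,2} = 1
G(13) = mex{0,0} = 1
G(14) = mex{1,0} = 2
G(15) = mex{1,1} = 0
G(16) = mex{2,1} = 0
Heap A: G(16) = 0.
Heap B: G(7) = 1.
Combined Grundy value = 0 ⊕ 1 = 1.
A winning move leaves total XOR = 0, i.e. changes one component's Grundy value g to g ⊕ X where X is the current total.
Heap A: need g' = 0⊕1 = 1. Options: 16−2→G=2, 16−3→G=1. Hits: 1.
Heap B: need g' = 1⊕1 = 0. Options: 7−2→G=0, 7−3→G=2. Hits: 1.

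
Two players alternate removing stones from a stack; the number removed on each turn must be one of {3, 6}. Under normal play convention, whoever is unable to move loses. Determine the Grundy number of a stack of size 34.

2

G(0) = 0
G(1) = mex{} = 0
G(2) = mex{} = 0
G(3) = mex{0} = 1
G(4) = mex{0} = 1
G(5) = mex{0} = 1
G(6) = mex{1,0} = 2
G(7) = mex{1,0} = 2
G(8) = mex{1,0} = 2
G(9) = mex{2,1} = 0
G(10) = mex{2,1} = 0
G(11) = mex{2,1} = 0
G(12) = mex{0,2} = 1
G(13) = mex{0,2} = 1
G(14) = mex{0,2} = 1
G(15) = mex{1,0} = 2
G(16) = mex{1,0} = 2
G(17) = mex{1,0} = 2
G(18) = mex{2,1} = 0
G(19) = mex{2,1} = 0
G(20) = mex{2,1} = 0
G(21) = mex{0,2} = 1
G(22) = mex{0,2} = 1
G(23) = mex{0,2} = 1
G(24) = mex{1,0} = 2
G(25) = mex{1,0} = 2
G(26) = mex{1,0} = 2
G(27) = mex{2,1} = 0
G(28) = mex{2,1} = 0
G(29) = mex{2,1} = 0
G(30) = mex{0,2} = 1
G(31) = mex{0,2} = 1
G(32) = mex{0,2} = 1
G(33) = mex{1,0} = 2
G(34) = mex{1,0} = 2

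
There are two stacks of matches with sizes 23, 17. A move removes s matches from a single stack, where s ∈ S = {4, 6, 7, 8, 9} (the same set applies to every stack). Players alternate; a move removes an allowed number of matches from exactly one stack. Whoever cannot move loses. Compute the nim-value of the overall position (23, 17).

All stacks use S = {4, 6, 7, 8, 9}:
G(0) = 0
G(1) = mex{} = 0
G(2) = mex{} = 0
G(3) = mex{} = 0
G(4) = mex{0} = 1
G(5) = mex{0} = 1
G(6) = mex{0,0} = 1
G(7) = mex{0,0,0} = 1
G(8) = mex{1,0,0,0} = 2
G(9) = mex{1,0,0,0,0} = 2
G(10) = mex{1,1,0,0,0} = 2
G(11) = mex{1,1,1,0,0} = 2
G(12) = mex{2,1,1,1,0} = 3
G(13) = mex{2,1,1,1,1} = 0
G(14) = mex{2,2,1,1,1} = 0
G(15) = mex{2,2,2,1,1} = 0
G(16) = mex{3,2,2,2,1} = 0
G(17) = mex{0,2,2,2,2} = 1
G(18) = mex{0,3,2,2,2} = 1
G(19) = mex{0,0,3,2,2} = 1
G(20) = mex{0,0,0,3,2} = 1
G(21) = mex{1,0,0,0,3} = 2
G(22) = mex{1,0,0,0,0} = 2
G(23) = mex{1,1,0,0,0} = 2
Stack A: G(23) = 2.
Stack B: G(17) = 1.
Combined Grundy value = 2 ⊕ 1 = 3.

3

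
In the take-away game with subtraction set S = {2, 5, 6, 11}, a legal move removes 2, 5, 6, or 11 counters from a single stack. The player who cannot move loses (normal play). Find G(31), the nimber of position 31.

3

G(0) = 0
G(1) = mex{} = 0
G(2) = mex{0} = 1
G(3) = mex{0} = 1
G(4) = mex{1} = 0
G(5) = mex{1,0} = 2
G(6) = mex{0,0,0} = 1
G(7) = mex{2,1,0} = 3
G(8) = mex{1,1,1} = 0
G(9) = mex{3,0,1} = 2
G(10) = mex{0,2,0} = 1
G(11) = mex{2,1,2,0} = 3
G(12) = mex{1,3,1,0} = 2
G(13) = mex{3,0,3,1} = 2
G(14) = mex{2,2,0,1} = 3
G(15) = mex{2,1,2,0} = 3
G(16) = mex{3,3,1,2} = 0
G(17) = mex{3,2,3,1} = 0
G(18) = mex{0,2,2,3} = 1
G(19) = mex{0,3,2,0} = 1
G(20) = mex{1,3,3,2} = 0
G(21) = mex{1,0,3,1} = 2
G(22) = mex{0,0,0,3} = 1
G(23) = mex{2,1,0,2} = 3
G(24) = mex{1,1,1,2} = 0
G(25) = mex{3,0,1,3} = 2
G(26) = mex{0,2,0,3} = 1
G(27) = mex{2,1,2,0} = 3
G(28) = mex{1,3,1,0} = 2
G(29) = mex{3,0,3,1} = 2
G(30) = mex{2,2,0,1} = 3
G(31) = mex{2,1,2,0} = 3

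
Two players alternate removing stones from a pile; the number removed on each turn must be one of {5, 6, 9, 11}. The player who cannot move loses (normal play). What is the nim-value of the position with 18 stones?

n :  0  1  2  3  4  5  6  7  8  9 10 11 12 13 14 15 16 17 18
G :  0  0  0  0  0  1  1  1  1  1  2  2  2  2  2  3  0  0  0

0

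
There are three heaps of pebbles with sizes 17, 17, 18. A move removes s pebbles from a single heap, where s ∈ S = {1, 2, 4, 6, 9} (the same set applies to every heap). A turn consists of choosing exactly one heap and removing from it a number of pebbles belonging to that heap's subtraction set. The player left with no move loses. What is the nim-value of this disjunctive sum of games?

2

All heaps use S = {1, 2, 4, 6, 9}:
G(0) = 0
G(1) = mex{0} = 1
G(2) = mex{1,0} = 2
G(3) = mex{2,1} = 0
G(4) = mex{0,2,0} = 1
G(5) = mex{1,0,1} = 2
G(6) = mex{2,1,2,0} = 3
G(7) = mex{3,2,0,1} = 4
G(8) = mex{4,3,1,2} = 0
G(9) = mex{0,4,2,0,0} = 1
G(10) = mex{1,0,3,1,1} = 2
G(11) = mex{2,1,4,2,2} = 0
G(12) = mex{0,2,0,3,0} = 1
G(13) = mex{1,0,1,4,1} = 2
G(14) = mex{2,1,2,0,2} = 3
G(15) = mex{3,2,0,1,3} = 4
G(16) = mex{4,3,1,2,4} = 0
G(17) = mex{0,4,2,0,0} = 1
G(18) = mex{1,0,3,1,1} = 2
Heap A: G(17) = 1.
Heap B: G(17) = 1.
Heap C: G(18) = 2.
Combined Grundy value = 1 ⊕ 1 ⊕ 2 = 2.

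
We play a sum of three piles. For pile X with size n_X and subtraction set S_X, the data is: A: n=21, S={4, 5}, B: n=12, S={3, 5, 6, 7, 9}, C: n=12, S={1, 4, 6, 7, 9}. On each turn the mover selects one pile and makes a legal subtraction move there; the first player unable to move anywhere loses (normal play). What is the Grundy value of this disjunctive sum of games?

Pile A, S = {4, 5}:
n :  0  1  2  3  4  5  6  7  8  9 10 11 12 13 14 15 16 17 18 19 20 21
G :  0  0  0  0  1  1  1  1  2  0  0  0  0  1  1  1  1  2  0  0  0  0
G_A(21) = 0.
Pile B, S = {3, 5, 6, 7, 9}:
G(0) = 0
G(1) = mex{} = 0
G(2) = mex{} = 0
G(3) = mex{0} = 1
G(4) = mex{0} = 1
G(5) = mex{0,0} = 1
G(6) = mex{1,0,0} = 2
G(7) = mex{1,0,0,0} = 2
G(8) = mex{1,1,0,0} = 2
G(9) = mex{2,1,1,0,0} = 3
G(10) = mex{2,1,1,1,0} = 3
G(11) = mex{2,2,1,1,0} = 3
G(12) = mex{3,2,2,1,1} = 0
G_B(12) = 0.
Pile C, S = {1, 4, 6, 7, 9}:
n :  0  1  2  3  4  5  6  7  8  9 10 11 12
G :  0  1  0  1  2  0  1  2  3  2  0  1  2
G_C(12) = 2.
Combined Grundy value = 0 ⊕ 0 ⊕ 2 = 2.

2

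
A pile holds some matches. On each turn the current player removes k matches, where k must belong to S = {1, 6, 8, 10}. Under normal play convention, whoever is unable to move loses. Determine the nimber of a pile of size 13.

n :  0  1  2  3  4  5  6  7  8  9 10 11 12 13
G :  0  1  0  1  0  1  2  0  1  0  1  0  1  2

2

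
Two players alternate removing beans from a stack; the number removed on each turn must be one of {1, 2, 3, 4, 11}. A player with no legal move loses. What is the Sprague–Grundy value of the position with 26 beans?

1

G(0) = 0
G(1) = mex{0} = 1
G(2) = mex{1,0} = 2
G(3) = mex{2,1,0} = 3
G(4) = mex{3,2,1,0} = 4
G(5) = mex{4,3,2,1} = 0
G(6) = mex{0,4,3,2} = 1
G(7) = mex{1,0,4,3} = 2
G(8) = mex{2,1,0,4} = 3
G(9) = mex{3,2,1,0} = 4
G(10) = mex{4,3,2,1} = 0
G(11) = mex{0,4,3,2,0} = 1
G(12) = mex{1,0,4,3,1} = 2
G(13) = mex{2,1,0,4,2} = 3
G(14) = mex{3,2,1,0,3} = 4
G(15) = mex{4,3,2,1,4} = 0
G(16) = mex{0,4,3,2,0} = 1
G(17) = mex{1,0,4,3,1} = 2
G(18) = mex{2,1,0,4,2} = 3
G(19) = mex{3,2,1,0,3} = 4
G(20) = mex{4,3,2,1,4} = 0
G(21) = mex{0,4,3,2,0} = 1
G(22) = mex{1,0,4,3,1} = 2
G(23) = mex{2,1,0,4,2} = 3
G(24) = mex{3,2,1,0,3} = 4
G(25) = mex{4,3,2,1,4} = 0
G(26) = mex{0,4,3,2,0} = 1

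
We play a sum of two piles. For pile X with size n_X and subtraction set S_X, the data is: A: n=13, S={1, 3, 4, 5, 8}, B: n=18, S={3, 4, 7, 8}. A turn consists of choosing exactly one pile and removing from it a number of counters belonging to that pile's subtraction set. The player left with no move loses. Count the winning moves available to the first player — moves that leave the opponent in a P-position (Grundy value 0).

Pile A, S = {1, 3, 4, 5, 8}:
n :  0  1  2  3  4  5  6  7  8  9 10 11 12 13
G :  0  1  0  1  2  3  2  3  4  0  1  0  1  2
G_A(13) = 2.
Pile B, S = {3, 4, 7, 8}:
G(0) = 0
G(1) = mex{} = 0
G(2) = mex{} = 0
G(3) = mex{0} = 1
G(4) = mex{0,0} = 1
G(5) = mex{0,0} = 1
G(6) = mex{1,0} = 2
G(7) = mex{1,1,0} = 2
G(8) = mex{1,1,0,0} = 2
G(9) = mex{2,1,0,0} = 3
G(10) = mex{2,2,1,0} = 3
G(11) = mex{2,2,1,1} = 0
G(12) = mex{3,2,1,1} = 0
G(13) = mex{3,3,2,1} = 0
G(14) = mex{0,3,2,2} = 1
G(15) = mex{0,0,2,2} = 1
G(16) = mex{0,0,3,2} = 1
G(17) = mex{1,0,3,3} = 2
G(18) = mex{1,1,0,3} = 2
G_B(18) = 2.
Combined Grundy value = 2 ⊕ 2 = 0.
A winning move leaves total XOR = 0, i.e. changes one component's Grundy value g to g ⊕ X where X is the current total.
Pile A: target g' = 2⊕0 = 2, but every legal move changes the Grundy value (mex property), so 0 moves.
Pile B: target g' = 2⊕0 = 2, but every legal move changes the Grundy value (mex property), so 0 moves.

0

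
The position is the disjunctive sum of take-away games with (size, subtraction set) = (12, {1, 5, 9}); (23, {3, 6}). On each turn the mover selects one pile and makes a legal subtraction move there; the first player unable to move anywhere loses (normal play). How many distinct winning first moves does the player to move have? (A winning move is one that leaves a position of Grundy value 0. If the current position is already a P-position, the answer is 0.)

4

Pile A, S = {1, 5, 9}:
G(0) = 0
G(1) = mex{0} = 1
G(2) = mex{1} = 0
G(3) = mex{0} = 1
G(4) = mex{1} = 0
G(5) = mex{0,0} = 1
G(6) = mex{1,1} = 0
G(7) = mex{0,0} = 1
G(8) = mex{1,1} = 0
G(9) = mex{0,0,0} = 1
G(10) = mex{1,1,1} = 0
G(11) = mex{0,0,0} = 1
G(12) = mex{1,1,1} = 0
G_A(12) = 0.
Pile B, S = {3, 6}:
G(0) = 0
G(1) = mex{} = 0
G(2) = mex{} = 0
G(3) = mex{0} = 1
G(4) = mex{0} = 1
G(5) = mex{0} = 1
G(6) = mex{1,0} = 2
G(7) = mex{1,0} = 2
G(8) = mex{1,0} = 2
G(9) = mex{2,1} = 0
G(10) = mex{2,1} = 0
G(11) = mex{2,1} = 0
G(12) = mex{0,2} = 1
G(13) = mex{0,2} = 1
G(14) = mex{0,2} = 1
G(15) = mex{1,0} = 2
G(16) = mex{1,0} = 2
G(17) = mex{1,0} = 2
G(18) = mex{2,1} = 0
G(19) = mex{2,1} = 0
G(20) = mex{2,1} = 0
G(21) = mex{0,2} = 1
G(22) = mex{0,2} = 1
G(23) = mex{0,2} = 1
G_B(23) = 1.
Combined Grundy value = 0 ⊕ 1 = 1.
A winning move leaves total XOR = 0, i.e. changes one component's Grundy value g to g ⊕ X where X is the current total.
Pile A: need g' = 0⊕1 = 1. Options: 12−1→G=1, 12−5→G=1, 12−9→G=1. Hits: 3.
Pile B: need g' = 1⊕1 = 0. Options: 23−3→G=0, 23−6→G=2. Hits: 1.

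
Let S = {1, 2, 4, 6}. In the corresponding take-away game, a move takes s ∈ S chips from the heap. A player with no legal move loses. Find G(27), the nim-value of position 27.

G(0) = 0
G(1) = mex{0} = 1
G(2) = mex{1,0} = 2
G(3) = mex{2,1} = 0
G(4) = mex{0,2,0} = 1
G(5) = mex{1,0,1} = 2
G(6) = mex{2,1,2,0} = 3
G(7) = mex{3,2,0,1} = 4
G(8) = mex{4,3,1,2} = 0
G(9) = mex{0,4,2,0} = 1
G(10) = mex{1,0,3,1} = 2
G(11) = mex{2,1,4,2} = 0
G(12) = mex{0,2,0,3} = 1
G(13) = mex{1,0,1,4} = 2
G(14) = mex{2,1,2,0} = 3
G(15) = mex{3,2,0,1} = 4
G(16) = mex{4,3,1,2} = 0
G(17) = mex{0,4,2,0} = 1
G(18) = mex{1,0,3,1} = 2
G(19) = mex{2,1,4,2} = 0
G(20) = mex{0,2,0,3} = 1
G(21) = mex{1,0,1,4} = 2
G(22) = mex{2,1,2,0} = 3
G(23) = mex{3,2,0,1} = 4
G(24) = mex{4,3,1,2} = 0
G(25) = mex{0,4,2,0} = 1
G(26) = mex{1,0,3,1} = 2
G(27) = mex{2,1,4,2} = 0

0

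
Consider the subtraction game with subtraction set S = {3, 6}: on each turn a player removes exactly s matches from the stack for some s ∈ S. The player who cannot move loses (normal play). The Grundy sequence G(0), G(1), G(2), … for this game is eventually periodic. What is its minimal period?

9

G(0) = 0
G(1) = mex{} = 0
G(2) = mex{} = 0
G(3) = mex{0} = 1
G(4) = mex{0} = 1
G(5) = mex{0} = 1
G(6) = mex{1,0} = 2
G(7) = mex{1,0} = 2
G(8) = mex{1,0} = 2
G(9) = mex{2,1} = 0
G(10) = mex{2,1} = 0
G(11) = mex{2,1} = 0
G(12) = mex{0,2} = 1
G(13) = mex{0,2} = 1
G(14) = mex{0,2} = 1
G(15) = mex{1,0} = 2
G(16) = mex{1,0} = 2
G(17) = mex{1,0} = 2
G(18) = mex{2,1} = 0
G(19) = mex{2,1} = 0
G(n+9) = G(n) holds for n = 0,…,5 (a full window of length max(S) = 6), so the sequence is purely periodic with period 9.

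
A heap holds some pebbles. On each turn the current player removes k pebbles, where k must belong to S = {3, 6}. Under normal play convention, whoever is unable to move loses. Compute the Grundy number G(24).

2

G(0) = 0
G(1) = mex{} = 0
G(2) = mex{} = 0
G(3) = mex{0} = 1
G(4) = mex{0} = 1
G(5) = mex{0} = 1
G(6) = mex{1,0} = 2
G(7) = mex{1,0} = 2
G(8) = mex{1,0} = 2
G(9) = mex{2,1} = 0
G(10) = mex{2,1} = 0
G(11) = mex{2,1} = 0
G(12) = mex{0,2} = 1
G(13) = mex{0,2} = 1
G(14) = mex{0,2} = 1
G(15) = mex{1,0} = 2
G(16) = mex{1,0} = 2
G(17) = mex{1,0} = 2
G(18) = mex{2,1} = 0
G(19) = mex{2,1} = 0
G(20) = mex{2,1} = 0
G(21) = mex{0,2} = 1
G(22) = mex{0,2} = 1
G(23) = mex{0,2} = 1
G(24) = mex{1,0} = 2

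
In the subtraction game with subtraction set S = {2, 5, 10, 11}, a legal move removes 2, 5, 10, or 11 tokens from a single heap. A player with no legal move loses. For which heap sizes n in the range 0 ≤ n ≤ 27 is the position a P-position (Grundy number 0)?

G(0) = 0
G(1) = mex{} = 0
G(2) = mex{0} = 1
G(3) = mex{0} = 1
G(4) = mex{1} = 0
G(5) = mex{1,0} = 2
G(6) = mex{0,0} = 1
G(7) = mex{2,1} = 0
G(8) = mex{1,1} = 0
G(9) = mex{0,0} = 1
G(10) = mex{0,2,0} = 1
G(11) = mex{1,1,0,0} = 2
G(12) = mex{1,0,1,0} = 2
G(13) = mex{2,0,1,1} = 3
G(14) = mex{2,1,0,1} = 3
G(15) = mex{3,1,2,0} = 4
G(16) = mex{3,2,1,2} = 0
G(17) = mex{4,2,0,1} = 3
G(18) = mex{0,3,0,0} = 1
G(19) = mex{3,3,1,0} = 2
G(20) = mex{1,4,1,1} = 0
G(21) = mex{2,0,2,1} = 3
G(22) = mex{0,3,2,2} = 1
G(23) = mex{3,1,3,2} = 0
G(24) = mex{1,2,3,3} = 0
G(25) = mex{0,0,4,3} = 1
G(26) = mex{0,3,0,4} = 1
G(27) = mex{1,1,3,0} = 2
P-positions are exactly the n with G(n) = 0.

0, 1, 4, 7, 8, 16, 20, 23, 24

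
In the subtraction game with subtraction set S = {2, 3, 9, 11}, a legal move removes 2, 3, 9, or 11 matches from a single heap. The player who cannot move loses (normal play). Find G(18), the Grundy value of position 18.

n :  0  1  2  3  4  5  6  7  8  9 10 11 12 13 14 15 16 17 18
G :  0  0  1  1  2  0  0  1  1  2  2  3  3  0  2  1  3  3  0

0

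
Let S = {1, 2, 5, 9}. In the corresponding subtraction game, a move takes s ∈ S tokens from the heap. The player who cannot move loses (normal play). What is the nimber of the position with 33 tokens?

0

G(0) = 0
G(1) = mex{0} = 1
G(2) = mex{1,0} = 2
G(3) = mex{2,1} = 0
G(4) = mex{0,2} = 1
G(5) = mex{1,0,0} = 2
G(6) = mex{2,1,1} = 0
G(7) = mex{0,2,2} = 1
G(8) = mex{1,0,0} = 2
G(9) = mex{2,1,1,0} = 3
G(10) = mex{3,2,2,1} = 0
G(11) = mex{0,3,0,2} = 1
G(12) = mex{1,0,1,0} = 2
G(13) = mex{2,1,2,1} = 0
G(14) = mex{0,2,3,2} = 1
G(15) = mex{1,0,0,0} = 2
G(16) = mex{2,1,1,1} = 0
G(17) = mex{0,2,2,2} = 1
G(18) = mex{1,0,0,3} = 2
G(19) = mex{2,1,1,0} = 3
G(20) = mex{3,2,2,1} = 0
G(21) = mex{0,3,0,2} = 1
G(22) = mex{1,0,1,0} = 2
G(23) = mex{2,1,2,1} = 0
G(24) = mex{0,2,3,2} = 1
G(25) = mex{1,0,0,0} = 2
G(26) = mex{2,1,1,1} = 0
G(27) = mex{0,2,2,2} = 1
G(28) = mex{1,0,0,3} = 2
G(29) = mex{2,1,1,0} = 3
G(30) = mex{3,2,2,1} = 0
G(31) = mex{0,3,0,2} = 1
G(32) = mex{1,0,1,0} = 2
G(33) = mex{2,1,2,1} = 0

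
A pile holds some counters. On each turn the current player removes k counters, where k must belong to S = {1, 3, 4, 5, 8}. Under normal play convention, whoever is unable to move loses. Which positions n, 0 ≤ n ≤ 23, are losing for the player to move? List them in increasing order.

n :  0  1  2  3  4  5  6  7  8  9 10 11 12 13 14 15 16 17 18 19 20 21 22 23
G :  0  1  0  1  2  3  2  3  4  0  1  0  1  2  3  2  3  4  0  1  0  1  2  3
P-positions are exactly the n with G(n) = 0.

0, 2, 9, 11, 18, 20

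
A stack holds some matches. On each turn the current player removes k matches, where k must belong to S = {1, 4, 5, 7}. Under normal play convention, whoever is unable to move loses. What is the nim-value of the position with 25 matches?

1

G(0) = 0
G(1) = mex{0} = 1
G(2) = mex{1} = 0
G(3) = mex{0} = 1
G(4) = mex{1,0} = 2
G(5) = mex{2,1,0} = 3
G(6) = mex{3,0,1} = 2
G(7) = mex{2,1,0,0} = 3
G(8) = mex{3,2,1,1} = 0
G(9) = mex{0,3,2,0} = 1
G(10) = mex{1,2,3,1} = 0
G(11) = mex{0,3,2,2} = 1
G(12) = mex{1,0,3,3} = 2
G(13) = mex{2,1,0,2} = 3
G(14) = mex{3,0,1,3} = 2
G(15) = mex{2,1,0,0} = 3
G(16) = mex{3,2,1,1} = 0
G(17) = mex{0,3,2,0} = 1
G(18) = mex{1,2,3,1} = 0
G(19) = mex{0,3,2,2} = 1
G(20) = mex{1,0,3,3} = 2
G(21) = mex{2,1,0,2} = 3
G(22) = mex{3,0,1,3} = 2
G(23) = mex{2,1,0,0} = 3
G(24) = mex{3,2,1,1} = 0
G(25) = mex{0,3,2,0} = 1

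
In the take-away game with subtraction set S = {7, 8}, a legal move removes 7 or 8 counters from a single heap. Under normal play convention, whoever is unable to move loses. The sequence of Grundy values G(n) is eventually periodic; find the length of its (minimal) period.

15

n :  0  1  2  3  4  5  6  7  8  9 10 11 12 13 14 15 16 17 18 19 20 21 22 23 24 25 26 27 28 29 30 31
G :  0  0  0  0  0  0  0  1  1  1  1  1  1  1  2  0  0  0  0  0  0  0  1  1  1  1  1  1  1  2  0  0
G(n+15) = G(n) holds for n = 0,…,7 (a full window of length max(S) = 8), so the sequence is purely periodic with period 15.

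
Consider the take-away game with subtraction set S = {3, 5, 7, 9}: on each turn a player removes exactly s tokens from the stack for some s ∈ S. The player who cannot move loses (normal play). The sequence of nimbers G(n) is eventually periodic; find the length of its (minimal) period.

G(0) = 0
G(1) = mex{} = 0
G(2) = mex{} = 0
G(3) = mex{0} = 1
G(4) = mex{0} = 1
G(5) = mex{0,0} = 1
G(6) = mex{1,0} = 2
G(7) = mex{1,0,0} = 2
G(8) = mex{1,1,0} = 2
G(9) = mex{2,1,0,0} = 3
G(10) = mex{2,1,1,0} = 3
G(11) = mex{2,2,1,0} = 3
G(12) = mex{3,2,1,1} = 0
G(13) = mex{3,2,2,1} = 0
G(14) = mex{3,3,2,1} = 0
G(15) = mex{0,3,2,2} = 1
G(16) = mex{0,3,3,2} = 1
G(17) = mex{0,0,3,2} = 1
G(18) = mex{1,0,3,3} = 2
G(19) = mex{1,0,0,3} = 2
G(20) = mex{1,1,0,3} = 2
G(21) = mex{2,1,0,0} = 3
G(22) = mex{2,1,1,0} = 3
G(23) = mex{2,2,1,0} = 3
G(24) = mex{3,2,1,1} = 0
G(25) = mex{3,2,2,1} = 0
G(n+12) = G(n) holds for n = 0,…,8 (a full window of length max(S) = 9), so the sequence is purely periodic with period 12.

12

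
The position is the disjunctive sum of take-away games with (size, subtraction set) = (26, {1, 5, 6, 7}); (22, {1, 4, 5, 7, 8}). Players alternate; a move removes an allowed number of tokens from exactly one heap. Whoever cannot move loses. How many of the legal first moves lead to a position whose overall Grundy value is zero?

Heap A, S = {1, 5, 6, 7}:
G(0) = 0
G(1) = mex{0} = 1
G(2) = mex{1} = 0
G(3) = mex{0} = 1
G(4) = mex{1} = 0
G(5) = mex{0,0} = 1
G(6) = mex{1,1,0} = 2
G(7) = mex{2,0,1,0} = 3
G(8) = mex{3,1,0,1} = 2
G(9) = mex{2,0,1,0} = 3
G(10) = mex{3,1,0,1} = 2
G(11) = mex{2,2,1,0} = 3
G(12) = mex{3,3,2,1} = 0
G(13) = mex{0,2,3,2} = 1
G(14) = mex{1,3,2,3} = 0
G(15) = mex{0,2,3,2} = 1
G(16) = mex{1,3,2,3} = 0
G(17) = mex{0,0,3,2} = 1
G(18) = mex{1,1,0,3} = 2
G(19) = mex{2,0,1,0} = 3
G(20) = mex{3,1,0,1} = 2
G(21) = mex{2,0,1,0} = 3
G(22) = mex{3,1,0,1} = 2
G(23) = mex{2,2,1,0} = 3
G(24) = mex{3,3,2,1} = 0
G(25) = mex{0,2,3,2} = 1
G(26) = mex{1,3,2,3} = 0
G_A(26) = 0.
Heap B, S = {1, 4, 5, 7, 8}:
G(0) = 0
G(1) = mex{0} = 1
G(2) = mex{1} = 0
G(3) = mex{0} = 1
G(4) = mex{1,0} = 2
G(5) = mex{2,1,0} = 3
G(6) = mex{3,0,1} = 2
G(7) = mex{2,1,0,0} = 3
G(8) = mex{3,2,1,1,0} = 4
G(9) = mex{4,3,2,0,1} = 5
G(10) = mex{5,2,3,1,0} = 4
G(11) = mex{4,3,2,2,1} = 0
G(12) = mex{0,4,3,3,2} = 1
G(13) = mex{1,5,4,2,3} = 0
G(14) = mex{0,4,5,3,2} = 1
G(15) = mex{1,0,4,4,3} = 2
G(16) = mex{2,1,0,5,4} = 3
G(17) = mex{3,0,1,4,5} = 2
G(18) = mex{2,1,0,0,4} = 3
G(19) = mex{3,2,1,1,0} = 4
G(20) = mex{4,3,2,0,1} = 5
G(21) = mex{5,2,3,1,0} = 4
G(22) = mex{4,3,2,2,1} = 0
G_B(22) = 0.
Combined Grundy value = 0 ⊕ 0 = 0.
A winning move leaves total XOR = 0, i.e. changes one component's Grundy value g to g ⊕ X where X is the current total.
Heap A: target g' = 0⊕0 = 0, but every legal move changes the Grundy value (mex property), so 0 moves.
Heap B: target g' = 0⊕0 = 0, but every legal move changes the Grundy value (mex property), so 0 moves.

0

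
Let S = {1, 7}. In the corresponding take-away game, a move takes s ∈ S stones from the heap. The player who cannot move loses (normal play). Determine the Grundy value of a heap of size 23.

n :  0  1  2  3  4  5  6  7  8  9 10 11 12 13 14 15 16 17 18 19 20 21 22 23
G :  0  1  0  1  0  1  0  1  0  1  0  1  0  1  0  1  0  1  0  1  0  1  0  1

1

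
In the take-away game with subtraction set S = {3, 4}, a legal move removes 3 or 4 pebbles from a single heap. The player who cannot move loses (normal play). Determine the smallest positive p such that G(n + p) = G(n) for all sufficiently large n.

7

n :  0  1  2  3  4  5  6  7  8  9 10 11 12 13 14 15
G :  0  0  0  1  1  1  2  0  0  0  1  1  1  2  0  0
G(n+7) = G(n) holds for n = 0,…,3 (a full window of length max(S) = 4), so the sequence is purely periodic with period 7.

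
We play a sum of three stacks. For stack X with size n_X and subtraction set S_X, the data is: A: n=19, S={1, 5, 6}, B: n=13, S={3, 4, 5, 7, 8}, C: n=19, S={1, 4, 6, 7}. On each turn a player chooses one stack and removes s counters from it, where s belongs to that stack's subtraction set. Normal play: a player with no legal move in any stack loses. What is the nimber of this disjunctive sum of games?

Stack A, S = {1, 5, 6}:
n :  0  1  2  3  4  5  6  7  8  9 10 11 12 13 14 15 16 17 18 19
G :  0  1  0  1  0  1  2  3  2  3  2  0  1  0  1  0  1  2  3  2
G_A(19) = 2.
Stack B, S = {3, 4, 5, 7, 8}:
n :  0  1  2  3  4  5  6  7  8  9 10 11 12 13
G :  0  0  0  1  1  1  2  2  2  3  3  0  0  0
G_B(13) = 0.
Stack C, S = {1, 4, 6, 7}:
n :  0  1  2  3  4  5  6  7  8  9 10 11 12 13 14 15 16 17 18 19
G :  0  1  0  1  2  0  1  2  3  2  0  1  2  0  1  0  1  2  0  1
G_C(19) = 1.
Combined Grundy value = 2 ⊕ 0 ⊕ 1 = 3.

3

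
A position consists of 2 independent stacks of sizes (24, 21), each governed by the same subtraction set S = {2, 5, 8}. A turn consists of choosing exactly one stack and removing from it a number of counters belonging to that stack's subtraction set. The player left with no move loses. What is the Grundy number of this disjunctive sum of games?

0

All stacks use S = {2, 5, 8}:
n :  0  1  2  3  4  5  6  7  8  9 10 11 12 13 14 15 16 17 18 19 20 21 22 23 24
G :  0  0  1  1  0  2  1  0  2  1  0  0  1  1  0  2  1  0  2  1  0  0  1  1  0
Stack A: G(24) = 0.
Stack B: G(21) = 0.
Combined Grundy value = 0 ⊕ 0 = 0.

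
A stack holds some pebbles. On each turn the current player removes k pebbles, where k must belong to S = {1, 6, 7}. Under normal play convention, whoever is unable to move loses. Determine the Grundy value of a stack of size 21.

3

n :  0  1  2  3  4  5  6  7  8  9 10 11 12 13 14 15 16 17 18 19 20 21
G :  0  1  0  1  0  1  2  3  2  3  2  3  0  1  0  1  0  1  2  3  2  3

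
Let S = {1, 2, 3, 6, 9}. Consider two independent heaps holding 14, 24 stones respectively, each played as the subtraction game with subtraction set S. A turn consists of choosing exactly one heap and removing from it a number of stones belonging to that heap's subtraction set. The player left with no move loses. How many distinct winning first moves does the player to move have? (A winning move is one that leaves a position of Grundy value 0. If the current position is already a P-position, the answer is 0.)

All heaps use S = {1, 2, 3, 6, 9}:
G(0) = 0
G(1) = mex{0} = 1
G(2) = mex{1,0} = 2
G(3) = mex{2,1,0} = 3
G(4) = mex{3,2,1} = 0
G(5) = mex{0,3,2} = 1
G(6) = mex{1,0,3,0} = 2
G(7) = mex{2,1,0,1} = 3
G(8) = mex{3,2,1,2} = 0
G(9) = mex{0,3,2,3,0} = 1
G(10) = mex{1,0,3,0,1} = 2
G(11) = mex{2,1,0,1,2} = 3
G(12) = mex{3,2,1,2,3} = 0
G(13) = mex{0,3,2,3,0} = 1
G(14) = mex{1,0,3,0,1} = 2
G(15) = mex{2,1,0,1,2} = 3
G(16) = mex{3,2,1,2,3} = 0
G(17) = mex{0,3,2,3,0} = 1
G(18) = mex{1,0,3,0,1} = 2
G(19) = mex{2,1,0,1,2} = 3
G(20) = mex{3,2,1,2,3} = 0
G(21) = mex{0,3,2,3,0} = 1
G(22) = mex{1,0,3,0,1} = 2
G(23) = mex{2,1,0,1,2} = 3
G(24) = mex{3,2,1,2,3} = 0
Heap A: G(14) = 2.
Heap B: G(24) = 0.
Combined Grundy value = 2 ⊕ 0 = 2.
A winning move leaves total XOR = 0, i.e. changes one component's Grundy value g to g ⊕ X where X is the current total.
Heap A: need g' = 2⊕2 = 0. Options: 14−1→G=1, 14−2→G=0, 14−3→G=3, 14−6→G=0, 14−9→G=1. Hits: 2.
Heap B: need g' = 0⊕2 = 2. Options: 24−1→G=3, 24−2→G=2, 24−3→G=1, 24−6→G=2, 24−9→G=3. Hits: 2.

4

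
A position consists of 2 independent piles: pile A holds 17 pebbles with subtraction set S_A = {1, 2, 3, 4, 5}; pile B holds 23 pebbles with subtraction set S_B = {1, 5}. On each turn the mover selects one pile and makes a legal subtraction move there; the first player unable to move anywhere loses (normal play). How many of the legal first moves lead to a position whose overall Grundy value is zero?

Pile A, S = {1, 2, 3, 4, 5}:
G(0) = 0
G(1) = mex{0} = 1
G(2) = mex{1,0} = 2
G(3) = mex{2,1,0} = 3
G(4) = mex{3,2,1,0} = 4
G(5) = mex{4,3,2,1,0} = 5
G(6) = mex{5,4,3,2,1} = 0
G(7) = mex{0,5,4,3,2} = 1
G(8) = mex{1,0,5,4,3} = 2
G(9) = mex{2,1,0,5,4} = 3
G(10) = mex{3,2,1,0,5} = 4
G(11) = mex{4,3,2,1,0} = 5
G(12) = mex{5,4,3,2,1} = 0
G(13) = mex{0,5,4,3,2} = 1
G(14) = mex{1,0,5,4,3} = 2
G(15) = mex{2,1,0,5,4} = 3
G(16) = mex{3,2,1,0,5} = 4
G(17) = mex{4,3,2,1,0} = 5
G_A(17) = 5.
Pile B, S = {1, 5}:
n :  0  1  2  3  4  5  6  7  8  9 10 11 12 13 14 15 16 17 18 19 20 21 22 23
G :  0  1  0  1  0  1  0  1  0  1  0  1  0  1  0  1  0  1  0  1  0  1  0  1
G_B(23) = 1.
Combined Grundy value = 5 ⊕ 1 = 4.
A winning move leaves total XOR = 0, i.e. changes one component's Grundy value g to g ⊕ X where X is the current total.
Pile A: need g' = 5⊕4 = 1. Options: 17−1→G=4, 17−2→G=3, 17−3→G=2, 17−4→G=1, 17−5→G=0. Hits: 1.
Pile B: need g' = 1⊕4 = 5. Options: 23−1→G=0, 23−5→G=0. Hits: 0.

1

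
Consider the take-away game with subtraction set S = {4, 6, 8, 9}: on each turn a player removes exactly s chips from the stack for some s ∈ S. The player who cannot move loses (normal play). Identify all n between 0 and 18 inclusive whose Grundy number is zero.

G(0) = 0
G(1) = mex{} = 0
G(2) = mex{} = 0
G(3) = mex{} = 0
G(4) = mex{0} = 1
G(5) = mex{0} = 1
G(6) = mex{0,0} = 1
G(7) = mex{0,0} = 1
G(8) = mex{1,0,0} = 2
G(9) = mex{1,0,0,0} = 2
G(10) = mex{1,1,0,0} = 2
G(11) = mex{1,1,0,0} = 2
G(12) = mex{2,1,1,0} = 3
G(13) = mex{2,1,1,1} = 0
G(14) = mex{2,2,1,1} = 0
G(15) = mex{2,2,1,1} = 0
G(16) = mex{3,2,2,1} = 0
G(17) = mex{0,2,2,2} = 1
G(18) = mex{0,3,2,2} = 1
P-positions are exactly the n with G(n) = 0.

0, 1, 2, 3, 13, 14, 15, 16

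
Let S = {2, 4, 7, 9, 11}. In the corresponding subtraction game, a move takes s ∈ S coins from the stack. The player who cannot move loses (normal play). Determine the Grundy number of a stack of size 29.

G(0) = 0
G(1) = mex{} = 0
G(2) = mex{0} = 1
G(3) = mex{0} = 1
G(4) = mex{1,0} = 2
G(5) = mex{1,0} = 2
G(6) = mex{2,1} = 0
G(7) = mex{2,1,0} = 3
G(8) = mex{0,2,0} = 1
G(9) = mex{3,2,1,0} = 4
G(10) = mex{1,0,1,0} = 2
G(11) = mex{4,3,2,1,0} = 5
G(12) = mex{2,1,2,1,0} = 3
G(13) = mex{5,4,0,2,1} = 3
G(14) = mex{3,2,3,2,1} = 0
G(15) = mex{3,5,1,0,2} = 4
G(16) = mex{0,3,4,3,2} = 1
G(17) = mex{4,3,2,1,0} = 5
G(18) = mex{1,0,5,4,3} = 2
G(19) = mex{5,4,3,2,1} = 0
G(20) = mex{2,1,3,5,4} = 0
G(21) = mex{0,5,0,3,2} = 1
G(22) = mex{0,2,4,3,5} = 1
G(23) = mex{1,0,1,0,3} = 2
G(24) = mex{1,0,5,4,3} = 2
G(25) = mex{2,1,2,1,0} = 3
G(26) = mex{2,1,0,5,4} = 3
G(27) = mex{3,2,0,2,1} = 4
G(28) = mex{3,2,1,0,5} = 4
G(29) = mex{4,3,1,0,2} = 5

5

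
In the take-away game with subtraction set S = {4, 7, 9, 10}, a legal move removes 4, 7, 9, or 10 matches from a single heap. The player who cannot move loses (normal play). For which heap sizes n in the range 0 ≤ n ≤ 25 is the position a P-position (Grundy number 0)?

0, 1, 2, 3, 14, 15, 16, 17

G(0) = 0
G(1) = mex{} = 0
G(2) = mex{} = 0
G(3) = mex{} = 0
G(4) = mex{0} = 1
G(5) = mex{0} = 1
G(6) = mex{0} = 1
G(7) = mex{0,0} = 1
G(8) = mex{1,0} = 2
G(9) = mex{1,0,0} = 2
G(10) = mex{1,0,0,0} = 2
G(11) = mex{1,1,0,0} = 2
G(12) = mex{2,1,0,0} = 3
G(13) = mex{2,1,1,0} = 3
G(14) = mex{2,1,1,1} = 0
G(15) = mex{2,2,1,1} = 0
G(16) = mex{3,2,1,1} = 0
G(17) = mex{3,2,2,1} = 0
G(18) = mex{0,2,2,2} = 1
G(19) = mex{0,3,2,2} = 1
G(20) = mex{0,3,2,2} = 1
G(21) = mex{0,0,3,2} = 1
G(22) = mex{1,0,3,3} = 2
G(23) = mex{1,0,0,3} = 2
G(24) = mex{1,0,0,0} = 2
G(25) = mex{1,1,0,0} = 2
P-positions are exactly the n with G(n) = 0.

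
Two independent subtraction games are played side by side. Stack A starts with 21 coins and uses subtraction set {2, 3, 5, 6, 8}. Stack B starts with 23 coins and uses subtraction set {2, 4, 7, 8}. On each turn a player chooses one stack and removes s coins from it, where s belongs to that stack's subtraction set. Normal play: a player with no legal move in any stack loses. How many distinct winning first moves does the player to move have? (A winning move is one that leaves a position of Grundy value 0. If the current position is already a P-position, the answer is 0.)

Stack A, S = {2, 3, 5, 6, 8}:
n :  0  1  2  3  4  5  6  7  8  9 10 11 12 13 14 15 16 17 18 19 20 21
G :  0  0  1  1  2  2  3  3  4  4  0  0  1  1  2  2  3  3  4  4  0  0
G_A(21) = 0.
Stack B, S = {2, 4, 7, 8}:
n :  0  1  2  3  4  5  6  7  8  9 10 11 12 13 14 15 16 17 18 19 20 21 22 23
G :  0  0  1  1  2  2  0  3  1  4  2  0  0  1  1  2  2  0  3  1  4  2  0  0
G_B(23) = 0.
Combined Grundy value = 0 ⊕ 0 = 0.
A winning move leaves total XOR = 0, i.e. changes one component's Grundy value g to g ⊕ X where X is the current total.
Stack A: target g' = 0⊕0 = 0, but every legal move changes the Grundy value (mex property), so 0 moves.
Stack B: target g' = 0⊕0 = 0, but every legal move changes the Grundy value (mex property), so 0 moves.

0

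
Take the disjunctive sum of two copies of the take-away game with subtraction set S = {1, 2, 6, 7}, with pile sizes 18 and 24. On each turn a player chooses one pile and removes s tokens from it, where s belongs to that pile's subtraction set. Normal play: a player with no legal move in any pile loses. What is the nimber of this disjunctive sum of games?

2

All piles use S = {1, 2, 6, 7}:
n :  0  1  2  3  4  5  6  7  8  9 10 11 12 13 14 15 16 17 18 19 20 21 22 23 24
G :  0  1  2  0  1  2  3  4  0  1  2  0  1  2  3  4  0  1  2  0  1  2  3  4  0
Pile A: G(18) = 2.
Pile B: G(24) = 0.
Combined Grundy value = 2 ⊕ 0 = 2.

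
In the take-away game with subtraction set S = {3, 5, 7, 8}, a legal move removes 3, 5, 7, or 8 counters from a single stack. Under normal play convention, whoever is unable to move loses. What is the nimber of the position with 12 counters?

0

G(0) = 0
G(1) = mex{} = 0
G(2) = mex{} = 0
G(3) = mex{0} = 1
G(4) = mex{0} = 1
G(5) = mex{0,0} = 1
G(6) = mex{1,0} = 2
G(7) = mex{1,0,0} = 2
G(8) = mex{1,1,0,0} = 2
G(9) = mex{2,1,0,0} = 3
G(10) = mex{2,1,1,0} = 3
G(11) = mex{2,2,1,1} = 0
G(12) = mex{3,2,1,1} = 0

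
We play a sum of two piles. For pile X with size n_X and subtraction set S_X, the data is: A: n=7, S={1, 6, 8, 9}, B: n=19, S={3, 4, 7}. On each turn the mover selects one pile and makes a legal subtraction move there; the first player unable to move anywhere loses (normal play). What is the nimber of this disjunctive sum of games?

Pile A, S = {1, 6, 8, 9}:
n : 0 1 2 3 4 5 6 7
G : 0 1 0 1 0 1 2 0
G_A(7) = 0.
Pile B, S = {3, 4, 7}:
n :  0  1  2  3  4  5  6  7  8  9 10 11 12 13 14 15 16 17 18 19
G :  0  0  0  1  1  1  2  2  2  3  0  0  0  1  1  1  2  2  2  3
G_B(19) = 3.
Combined Grundy value = 0 ⊕ 3 = 3.

3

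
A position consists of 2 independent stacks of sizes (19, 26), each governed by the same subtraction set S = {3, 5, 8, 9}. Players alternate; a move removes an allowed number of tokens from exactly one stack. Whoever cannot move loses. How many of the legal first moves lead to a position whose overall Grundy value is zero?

2

All stacks use S = {3, 5, 8, 9}:
n :  0  1  2  3  4  5  6  7  8  9 10 11 12 13 14 15 16 17 18 19 20 21 22 23 24 25 26
G :  0  0  0  1  1  1  2  2  2  3  3  3  0  0  0  1  1  1  2  2  2  3  3  3  0  0  0
Stack A: G(19) = 2.
Stack B: G(26) = 0.
Combined Grundy value = 2 ⊕ 0 = 2.
A winning move leaves total XOR = 0, i.e. changes one component's Grundy value g to g ⊕ X where X is the current total.
Stack A: need g' = 2⊕2 = 0. Options: 19−3→G=1, 19−5→G=0, 19−8→G=3, 19−9→G=3. Hits: 1.
Stack B: need g' = 0⊕2 = 2. Options: 26−3→G=3, 26−5→G=3, 26−8→G=2, 26−9→G=1. Hits: 1.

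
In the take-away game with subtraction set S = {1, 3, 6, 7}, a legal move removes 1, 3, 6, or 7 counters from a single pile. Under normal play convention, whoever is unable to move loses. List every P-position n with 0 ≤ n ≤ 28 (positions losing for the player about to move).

n :  0  1  2  3  4  5  6  7  8  9 10 11 12 13 14 15 16 17 18 19 20 21 22 23 24 25 26 27 28
G :  0  1  0  1  0  1  2  3  2  3  2  3  0  1  0  1  0  1  2  3  2  3  2  3  0  1  0  1  0
P-positions are exactly the n with G(n) = 0.

0, 2, 4, 12, 14, 16, 24, 26, 28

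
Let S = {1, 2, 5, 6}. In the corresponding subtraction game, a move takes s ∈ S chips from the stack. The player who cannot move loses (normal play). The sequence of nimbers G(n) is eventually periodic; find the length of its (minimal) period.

G(0) = 0
G(1) = mex{0} = 1
G(2) = mex{1,0} = 2
G(3) = mex{2,1} = 0
G(4) = mex{0,2} = 1
G(5) = mex{1,0,0} = 2
G(6) = mex{2,1,1,0} = 3
G(7) = mex{3,2,2,1} = 0
G(8) = mex{0,3,0,2} = 1
G(9) = mex{1,0,1,0} = 2
G(10) = mex{2,1,2,1} = 0
G(11) = mex{0,2,3,2} = 1
G(12) = mex{1,0,0,3} = 2
G(13) = mex{2,1,1,0} = 3
G(14) = mex{3,2,2,1} = 0
G(15) = mex{0,3,0,2} = 1
G(n+7) = G(n) holds for n = 0,…,5 (a full window of length max(S) = 6), so the sequence is purely periodic with period 7.

7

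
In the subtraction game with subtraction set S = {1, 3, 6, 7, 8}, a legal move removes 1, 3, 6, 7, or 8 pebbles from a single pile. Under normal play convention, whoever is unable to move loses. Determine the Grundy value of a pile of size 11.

3

G(0) = 0
G(1) = mex{0} = 1
G(2) = mex{1} = 0
G(3) = mex{0,0} = 1
G(4) = mex{1,1} = 0
G(5) = mex{0,0} = 1
G(6) = mex{1,1,0} = 2
G(7) = mex{2,0,1,0} = 3
G(8) = mex{3,1,0,1,0} = 2
G(9) = mex{2,2,1,0,1} = 3
G(10) = mex{3,3,0,1,0} = 2
G(11) = mex{2,2,1,0,1} = 3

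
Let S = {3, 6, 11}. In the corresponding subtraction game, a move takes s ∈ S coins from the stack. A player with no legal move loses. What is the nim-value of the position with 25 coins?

G(0) = 0
G(1) = mex{} = 0
G(2) = mex{} = 0
G(3) = mex{0} = 1
G(4) = mex{0} = 1
G(5) = mex{0} = 1
G(6) = mex{1,0} = 2
G(7) = mex{1,0} = 2
G(8) = mex{1,0} = 2
G(9) = mex{2,1} = 0
G(10) = mex{2,1} = 0
G(11) = mex{2,1,0} = 3
G(12) = mex{0,2,0} = 1
G(13) = mex{0,2,0} = 1
G(14) = mex{3,2,1} = 0
G(15) = mex{1,0,1} = 2
G(16) = mex{1,0,1} = 2
G(17) = mex{0,3,2} = 1
G(18) = mex{2,1,2} = 0
G(19) = mex{2,1,2} = 0
G(20) = mex{1,0,0} = 2
G(21) = mex{0,2,0} = 1
G(22) = mex{0,2,3} = 1
G(23) = mex{2,1,1} = 0
G(24) = mex{1,0,1} = 2
G(25) = mex{1,0,0} = 2

2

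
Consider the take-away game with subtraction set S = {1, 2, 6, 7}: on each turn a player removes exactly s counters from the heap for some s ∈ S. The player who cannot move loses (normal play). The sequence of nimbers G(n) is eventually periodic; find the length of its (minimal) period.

8

n :  0  1  2  3  4  5  6  7  8  9 10 11 12 13 14 15 16 17
G :  0  1  2  0  1  2  3  4  0  1  2  0  1  2  3  4  0  1
G(n+8) = G(n) holds for n = 0,…,6 (a full window of length max(S) = 7), so the sequence is purely periodic with period 8.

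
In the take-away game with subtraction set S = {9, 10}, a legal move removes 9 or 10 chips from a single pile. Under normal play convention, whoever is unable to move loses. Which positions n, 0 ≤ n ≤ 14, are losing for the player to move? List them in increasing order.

0, 1, 2, 3, 4, 5, 6, 7, 8

G(0) = 0
G(1) = mex{} = 0
G(2) = mex{} = 0
G(3) = mex{} = 0
G(4) = mex{} = 0
G(5) = mex{} = 0
G(6) = mex{} = 0
G(7) = mex{} = 0
G(8) = mex{} = 0
G(9) = mex{0} = 1
G(10) = mex{0,0} = 1
G(11) = mex{0,0} = 1
G(12) = mex{0,0} = 1
G(13) = mex{0,0} = 1
G(14) = mex{0,0} = 1
P-positions are exactly the n with G(n) = 0.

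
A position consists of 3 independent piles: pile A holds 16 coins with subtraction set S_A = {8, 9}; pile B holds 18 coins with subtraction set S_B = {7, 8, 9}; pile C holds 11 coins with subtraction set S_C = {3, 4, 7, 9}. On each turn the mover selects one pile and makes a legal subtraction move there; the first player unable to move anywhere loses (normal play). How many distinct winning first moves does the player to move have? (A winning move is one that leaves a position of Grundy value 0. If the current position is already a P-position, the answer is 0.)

5

Pile A, S = {8, 9}:
G(0) = 0
G(1) = mex{} = 0
G(2) = mex{} = 0
G(3) = mex{} = 0
G(4) = mex{} = 0
G(5) = mex{} = 0
G(6) = mex{} = 0
G(7) = mex{} = 0
G(8) = mex{0} = 1
G(9) = mex{0,0} = 1
G(10) = mex{0,0} = 1
G(11) = mex{0,0} = 1
G(12) = mex{0,0} = 1
G(13) = mex{0,0} = 1
G(14) = mex{0,0} = 1
G(15) = mex{0,0} = 1
G(16) = mex{1,0} = 2
G_A(16) = 2.
Pile B, S = {7, 8, 9}:
G(0) = 0
G(1) = mex{} = 0
G(2) = mex{} = 0
G(3) = mex{} = 0
G(4) = mex{} = 0
G(5) = mex{} = 0
G(6) = mex{} = 0
G(7) = mex{0} = 1
G(8) = mex{0,0} = 1
G(9) = mex{0,0,0} = 1
G(10) = mex{0,0,0} = 1
G(11) = mex{0,0,0} = 1
G(12) = mex{0,0,0} = 1
G(13) = mex{0,0,0} = 1
G(14) = mex{1,0,0} = 2
G(15) = mex{1,1,0} = 2
G(16) = mex{1,1,1} = 0
G(17) = mex{1,1,1} = 0
G(18) = mex{1,1,1} = 0
G_B(18) = 0.
Pile C, S = {3, 4, 7, 9}:
n :  0  1  2  3  4  5  6  7  8  9 10 11
G :  0  0  0  1  1  1  2  2  2  3  3  3
G_C(11) = 3.
Combined Grundy value = 2 ⊕ 0 ⊕ 3 = 1.
A winning move leaves total XOR = 0, i.e. changes one component's Grundy value g to g ⊕ X where X is the current total.
Pile A: need g' = 2⊕1 = 3. Options: 16−8→G=1, 16−9→G=0. Hits: 0.
Pile B: need g' = 0⊕1 = 1. Options: 18−7→G=1, 18−8→G=1, 18−9→G=1. Hits: 3.
Pile C: need g' = 3⊕1 = 2. Options: 11−3→G=2, 11−4→G=2, 11−7→G=1, 11−9→G=0. Hits: 2.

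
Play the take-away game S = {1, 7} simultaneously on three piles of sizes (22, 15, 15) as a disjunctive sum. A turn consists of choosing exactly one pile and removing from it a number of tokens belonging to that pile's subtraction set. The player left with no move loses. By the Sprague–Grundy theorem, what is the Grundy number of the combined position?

0

All piles use S = {1, 7}:
n :  0  1  2  3  4  5  6  7  8  9 10 11 12 13 14 15 16 17 18 19 20 21 22
G :  0  1  0  1  0  1  0  1  0  1  0  1  0  1  0  1  0  1  0  1  0  1  0
Pile A: G(22) = 0.
Pile B: G(15) = 1.
Pile C: G(15) = 1.
Combined Grundy value = 0 ⊕ 1 ⊕ 1 = 0.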